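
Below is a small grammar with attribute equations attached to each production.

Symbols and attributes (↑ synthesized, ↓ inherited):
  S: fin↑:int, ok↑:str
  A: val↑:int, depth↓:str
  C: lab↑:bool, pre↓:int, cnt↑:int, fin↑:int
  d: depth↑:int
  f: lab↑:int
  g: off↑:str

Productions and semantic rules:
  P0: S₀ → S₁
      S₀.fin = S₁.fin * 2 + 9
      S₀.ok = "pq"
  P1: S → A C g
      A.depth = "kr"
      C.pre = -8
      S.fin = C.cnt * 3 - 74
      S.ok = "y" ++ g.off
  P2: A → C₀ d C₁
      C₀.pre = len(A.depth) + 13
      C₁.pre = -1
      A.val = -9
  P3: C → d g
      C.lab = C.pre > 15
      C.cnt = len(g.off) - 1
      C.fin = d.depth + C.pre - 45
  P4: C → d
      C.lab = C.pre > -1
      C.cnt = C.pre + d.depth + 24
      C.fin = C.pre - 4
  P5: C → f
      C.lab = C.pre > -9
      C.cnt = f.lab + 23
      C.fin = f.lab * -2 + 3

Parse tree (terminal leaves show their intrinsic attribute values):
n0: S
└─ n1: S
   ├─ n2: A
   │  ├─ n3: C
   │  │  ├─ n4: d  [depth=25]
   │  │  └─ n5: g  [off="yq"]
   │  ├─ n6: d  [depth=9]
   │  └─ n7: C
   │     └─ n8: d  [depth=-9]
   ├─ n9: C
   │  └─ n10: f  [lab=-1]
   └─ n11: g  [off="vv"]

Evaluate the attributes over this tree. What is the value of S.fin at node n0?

-7

1. n2.depth = "kr"  ["kr"]
2. n3.pre = 15  [len(A.depth) + 13]
3. n4.depth = 25  [terminal]
4. n5.off = "yq"  [terminal]
5. n3.lab = false  [C.pre > 15]
6. n3.cnt = 1  [len(g.off) - 1]
7. n3.fin = -5  [d.depth + C.pre - 45]
8. n6.depth = 9  [terminal]
9. n7.pre = -1  [-1]
10. n8.depth = -9  [terminal]
11. n7.lab = false  [C.pre > -1]
12. n7.cnt = 14  [C.pre + d.depth + 24]
13. n7.fin = -5  [C.pre - 4]
14. n2.val = -9  [-9]
15. n9.pre = -8  [-8]
16. n10.lab = -1  [terminal]
17. n9.lab = true  [C.pre > -9]
18. n9.cnt = 22  [f.lab + 23]
19. n9.fin = 5  [f.lab * -2 + 3]
20. n11.off = "vv"  [terminal]
21. n1.fin = -8  [C.cnt * 3 - 74]
22. n1.ok = "yvv"  ["y" ++ g.off]
23. n0.fin = -7  [S₁.fin * 2 + 9]
24. n0.ok = "pq"  ["pq"]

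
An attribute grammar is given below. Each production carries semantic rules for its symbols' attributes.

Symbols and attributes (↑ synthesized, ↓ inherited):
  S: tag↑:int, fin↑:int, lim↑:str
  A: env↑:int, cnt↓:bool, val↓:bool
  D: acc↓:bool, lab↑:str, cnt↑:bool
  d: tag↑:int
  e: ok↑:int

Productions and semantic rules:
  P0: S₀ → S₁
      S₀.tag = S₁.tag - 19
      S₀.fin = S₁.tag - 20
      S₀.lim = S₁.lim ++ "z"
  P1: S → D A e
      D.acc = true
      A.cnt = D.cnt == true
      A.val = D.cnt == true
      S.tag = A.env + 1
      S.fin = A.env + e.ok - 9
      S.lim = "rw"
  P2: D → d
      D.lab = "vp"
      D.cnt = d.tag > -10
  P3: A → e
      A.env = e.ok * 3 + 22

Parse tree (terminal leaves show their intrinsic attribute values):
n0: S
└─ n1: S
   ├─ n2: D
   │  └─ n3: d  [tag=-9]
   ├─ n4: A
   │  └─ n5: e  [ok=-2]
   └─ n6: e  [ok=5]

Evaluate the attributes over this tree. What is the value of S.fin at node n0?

1. n2.acc = true  [true]
2. n3.tag = -9  [terminal]
3. n2.lab = "vp"  ["vp"]
4. n2.cnt = true  [d.tag > -10]
5. n4.cnt = true  [D.cnt == true]
6. n4.val = true  [D.cnt == true]
7. n5.ok = -2  [terminal]
8. n4.env = 16  [e.ok * 3 + 22]
9. n6.ok = 5  [terminal]
10. n1.tag = 17  [A.env + 1]
11. n1.fin = 12  [A.env + e.ok - 9]
12. n1.lim = "rw"  ["rw"]
13. n0.tag = -2  [S₁.tag - 19]
14. n0.fin = -3  [S₁.tag - 20]
15. n0.lim = "rwz"  [S₁.lim ++ "z"]

-3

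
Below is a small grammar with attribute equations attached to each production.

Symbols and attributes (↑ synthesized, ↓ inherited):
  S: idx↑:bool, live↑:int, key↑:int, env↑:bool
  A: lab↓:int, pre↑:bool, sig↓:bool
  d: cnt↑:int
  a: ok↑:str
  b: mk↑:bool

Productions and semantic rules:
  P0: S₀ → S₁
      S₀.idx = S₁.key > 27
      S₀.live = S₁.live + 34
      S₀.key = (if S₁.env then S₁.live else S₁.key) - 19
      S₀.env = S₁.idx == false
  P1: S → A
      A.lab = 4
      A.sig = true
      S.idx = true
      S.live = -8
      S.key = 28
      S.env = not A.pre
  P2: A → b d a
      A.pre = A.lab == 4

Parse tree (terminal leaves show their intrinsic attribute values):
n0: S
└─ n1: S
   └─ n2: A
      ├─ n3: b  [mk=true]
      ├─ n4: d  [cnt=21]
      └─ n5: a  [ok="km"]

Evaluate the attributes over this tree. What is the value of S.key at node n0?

1. n2.lab = 4  [4]
2. n2.sig = true  [true]
3. n3.mk = true  [terminal]
4. n4.cnt = 21  [terminal]
5. n5.ok = "km"  [terminal]
6. n2.pre = true  [A.lab == 4]
7. n1.idx = true  [true]
8. n1.live = -8  [-8]
9. n1.key = 28  [28]
10. n1.env = false  [not A.pre]
11. n0.idx = true  [S₁.key > 27]
12. n0.live = 26  [S₁.live + 34]
13. n0.key = 9  [(if S₁.env then S₁.live else S₁.key) - 19]
14. n0.env = false  [S₁.idx == false]

9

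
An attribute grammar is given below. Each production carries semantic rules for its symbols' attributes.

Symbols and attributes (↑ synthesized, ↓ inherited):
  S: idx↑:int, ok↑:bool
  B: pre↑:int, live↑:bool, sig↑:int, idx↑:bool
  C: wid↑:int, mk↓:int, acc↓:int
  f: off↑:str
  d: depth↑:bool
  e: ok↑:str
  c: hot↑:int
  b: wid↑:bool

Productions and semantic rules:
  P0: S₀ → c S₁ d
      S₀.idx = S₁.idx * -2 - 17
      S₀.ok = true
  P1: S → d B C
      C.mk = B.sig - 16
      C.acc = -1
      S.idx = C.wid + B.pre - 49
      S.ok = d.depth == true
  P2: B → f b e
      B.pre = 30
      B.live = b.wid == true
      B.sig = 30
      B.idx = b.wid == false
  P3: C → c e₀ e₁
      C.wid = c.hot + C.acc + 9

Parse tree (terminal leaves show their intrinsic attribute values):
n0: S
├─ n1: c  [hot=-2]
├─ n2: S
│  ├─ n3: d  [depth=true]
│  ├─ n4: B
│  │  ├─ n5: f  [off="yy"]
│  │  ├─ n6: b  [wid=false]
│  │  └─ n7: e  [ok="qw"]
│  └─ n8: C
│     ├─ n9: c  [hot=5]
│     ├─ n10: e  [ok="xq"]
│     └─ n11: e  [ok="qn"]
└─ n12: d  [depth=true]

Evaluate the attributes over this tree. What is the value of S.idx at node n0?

-5

1. n1.hot = -2  [terminal]
2. n3.depth = true  [terminal]
3. n5.off = "yy"  [terminal]
4. n6.wid = false  [terminal]
5. n7.ok = "qw"  [terminal]
6. n4.pre = 30  [30]
7. n4.live = false  [b.wid == true]
8. n4.sig = 30  [30]
9. n4.idx = true  [b.wid == false]
10. n8.mk = 14  [B.sig - 16]
11. n8.acc = -1  [-1]
12. n9.hot = 5  [terminal]
13. n10.ok = "xq"  [terminal]
14. n11.ok = "qn"  [terminal]
15. n8.wid = 13  [c.hot + C.acc + 9]
16. n2.idx = -6  [C.wid + B.pre - 49]
17. n2.ok = true  [d.depth == true]
18. n12.depth = true  [terminal]
19. n0.idx = -5  [S₁.idx * -2 - 17]
20. n0.ok = true  [true]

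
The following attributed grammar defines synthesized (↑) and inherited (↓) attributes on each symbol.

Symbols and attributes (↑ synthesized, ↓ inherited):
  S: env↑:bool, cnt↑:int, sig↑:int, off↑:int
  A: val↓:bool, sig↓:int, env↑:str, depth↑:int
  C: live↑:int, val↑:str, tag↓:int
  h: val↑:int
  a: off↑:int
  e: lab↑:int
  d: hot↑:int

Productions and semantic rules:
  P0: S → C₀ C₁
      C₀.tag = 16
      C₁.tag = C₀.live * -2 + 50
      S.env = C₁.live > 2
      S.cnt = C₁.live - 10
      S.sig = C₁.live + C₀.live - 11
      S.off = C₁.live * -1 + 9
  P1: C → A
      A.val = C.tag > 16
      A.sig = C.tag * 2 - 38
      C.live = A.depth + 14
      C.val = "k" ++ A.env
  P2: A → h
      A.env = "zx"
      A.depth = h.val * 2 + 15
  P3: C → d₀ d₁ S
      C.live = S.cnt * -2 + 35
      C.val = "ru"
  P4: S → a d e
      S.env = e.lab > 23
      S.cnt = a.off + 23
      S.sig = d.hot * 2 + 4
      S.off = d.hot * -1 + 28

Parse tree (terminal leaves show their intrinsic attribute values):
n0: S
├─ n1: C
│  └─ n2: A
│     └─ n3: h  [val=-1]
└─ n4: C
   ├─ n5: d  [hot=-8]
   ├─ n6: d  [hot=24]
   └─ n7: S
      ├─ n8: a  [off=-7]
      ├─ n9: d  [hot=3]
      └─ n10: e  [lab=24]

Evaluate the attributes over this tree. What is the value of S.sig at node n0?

19

1. n1.tag = 16  [16]
2. n2.val = false  [C.tag > 16]
3. n2.sig = -6  [C.tag * 2 - 38]
4. n3.val = -1  [terminal]
5. n2.env = "zx"  ["zx"]
6. n2.depth = 13  [h.val * 2 + 15]
7. n1.live = 27  [A.depth + 14]
8. n1.val = "kzx"  ["k" ++ A.env]
9. n4.tag = -4  [C₀.live * -2 + 50]
10. n5.hot = -8  [terminal]
11. n6.hot = 24  [terminal]
12. n8.off = -7  [terminal]
13. n9.hot = 3  [terminal]
14. n10.lab = 24  [terminal]
15. n7.env = true  [e.lab > 23]
16. n7.cnt = 16  [a.off + 23]
17. n7.sig = 10  [d.hot * 2 + 4]
18. n7.off = 25  [d.hot * -1 + 28]
19. n4.live = 3  [S.cnt * -2 + 35]
20. n4.val = "ru"  ["ru"]
21. n0.env = true  [C₁.live > 2]
22. n0.cnt = -7  [C₁.live - 10]
23. n0.sig = 19  [C₁.live + C₀.live - 11]
24. n0.off = 6  [C₁.live * -1 + 9]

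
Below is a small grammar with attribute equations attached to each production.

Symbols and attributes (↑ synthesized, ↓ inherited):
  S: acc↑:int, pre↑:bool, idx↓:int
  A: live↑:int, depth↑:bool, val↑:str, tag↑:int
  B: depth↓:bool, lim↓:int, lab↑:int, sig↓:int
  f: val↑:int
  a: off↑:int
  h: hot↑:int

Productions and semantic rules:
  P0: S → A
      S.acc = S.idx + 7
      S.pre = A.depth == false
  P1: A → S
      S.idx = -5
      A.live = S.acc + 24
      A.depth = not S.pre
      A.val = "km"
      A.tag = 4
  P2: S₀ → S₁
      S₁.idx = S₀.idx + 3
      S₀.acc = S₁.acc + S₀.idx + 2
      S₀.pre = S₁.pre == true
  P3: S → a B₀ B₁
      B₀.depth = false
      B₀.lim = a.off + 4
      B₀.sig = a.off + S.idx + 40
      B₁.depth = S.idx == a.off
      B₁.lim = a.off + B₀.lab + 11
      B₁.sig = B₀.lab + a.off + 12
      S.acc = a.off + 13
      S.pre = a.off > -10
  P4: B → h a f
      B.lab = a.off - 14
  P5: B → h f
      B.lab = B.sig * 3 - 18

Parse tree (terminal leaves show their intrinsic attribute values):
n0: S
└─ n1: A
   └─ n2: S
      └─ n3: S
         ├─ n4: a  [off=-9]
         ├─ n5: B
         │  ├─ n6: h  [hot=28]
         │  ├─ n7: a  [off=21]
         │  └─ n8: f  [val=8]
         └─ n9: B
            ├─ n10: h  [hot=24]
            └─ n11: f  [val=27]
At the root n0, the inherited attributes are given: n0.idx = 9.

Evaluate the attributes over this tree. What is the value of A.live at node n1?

1. n0.idx = 9  [given at root]
2. n2.idx = -5  [-5]
3. n3.idx = -2  [S₀.idx + 3]
4. n4.off = -9  [terminal]
5. n5.depth = false  [false]
6. n5.lim = -5  [a.off + 4]
7. n5.sig = 29  [a.off + S.idx + 40]
8. n6.hot = 28  [terminal]
9. n7.off = 21  [terminal]
10. n8.val = 8  [terminal]
11. n5.lab = 7  [a.off - 14]
12. n9.depth = false  [S.idx == a.off]
13. n9.lim = 9  [a.off + B₀.lab + 11]
14. n9.sig = 10  [B₀.lab + a.off + 12]
15. n10.hot = 24  [terminal]
16. n11.val = 27  [terminal]
17. n9.lab = 12  [B.sig * 3 - 18]
18. n3.acc = 4  [a.off + 13]
19. n3.pre = true  [a.off > -10]
20. n2.acc = 1  [S₁.acc + S₀.idx + 2]
21. n2.pre = true  [S₁.pre == true]
22. n1.live = 25  [S.acc + 24]
23. n1.depth = false  [not S.pre]
24. n1.val = "km"  ["km"]
25. n1.tag = 4  [4]
26. n0.acc = 16  [S.idx + 7]
27. n0.pre = true  [A.depth == false]

25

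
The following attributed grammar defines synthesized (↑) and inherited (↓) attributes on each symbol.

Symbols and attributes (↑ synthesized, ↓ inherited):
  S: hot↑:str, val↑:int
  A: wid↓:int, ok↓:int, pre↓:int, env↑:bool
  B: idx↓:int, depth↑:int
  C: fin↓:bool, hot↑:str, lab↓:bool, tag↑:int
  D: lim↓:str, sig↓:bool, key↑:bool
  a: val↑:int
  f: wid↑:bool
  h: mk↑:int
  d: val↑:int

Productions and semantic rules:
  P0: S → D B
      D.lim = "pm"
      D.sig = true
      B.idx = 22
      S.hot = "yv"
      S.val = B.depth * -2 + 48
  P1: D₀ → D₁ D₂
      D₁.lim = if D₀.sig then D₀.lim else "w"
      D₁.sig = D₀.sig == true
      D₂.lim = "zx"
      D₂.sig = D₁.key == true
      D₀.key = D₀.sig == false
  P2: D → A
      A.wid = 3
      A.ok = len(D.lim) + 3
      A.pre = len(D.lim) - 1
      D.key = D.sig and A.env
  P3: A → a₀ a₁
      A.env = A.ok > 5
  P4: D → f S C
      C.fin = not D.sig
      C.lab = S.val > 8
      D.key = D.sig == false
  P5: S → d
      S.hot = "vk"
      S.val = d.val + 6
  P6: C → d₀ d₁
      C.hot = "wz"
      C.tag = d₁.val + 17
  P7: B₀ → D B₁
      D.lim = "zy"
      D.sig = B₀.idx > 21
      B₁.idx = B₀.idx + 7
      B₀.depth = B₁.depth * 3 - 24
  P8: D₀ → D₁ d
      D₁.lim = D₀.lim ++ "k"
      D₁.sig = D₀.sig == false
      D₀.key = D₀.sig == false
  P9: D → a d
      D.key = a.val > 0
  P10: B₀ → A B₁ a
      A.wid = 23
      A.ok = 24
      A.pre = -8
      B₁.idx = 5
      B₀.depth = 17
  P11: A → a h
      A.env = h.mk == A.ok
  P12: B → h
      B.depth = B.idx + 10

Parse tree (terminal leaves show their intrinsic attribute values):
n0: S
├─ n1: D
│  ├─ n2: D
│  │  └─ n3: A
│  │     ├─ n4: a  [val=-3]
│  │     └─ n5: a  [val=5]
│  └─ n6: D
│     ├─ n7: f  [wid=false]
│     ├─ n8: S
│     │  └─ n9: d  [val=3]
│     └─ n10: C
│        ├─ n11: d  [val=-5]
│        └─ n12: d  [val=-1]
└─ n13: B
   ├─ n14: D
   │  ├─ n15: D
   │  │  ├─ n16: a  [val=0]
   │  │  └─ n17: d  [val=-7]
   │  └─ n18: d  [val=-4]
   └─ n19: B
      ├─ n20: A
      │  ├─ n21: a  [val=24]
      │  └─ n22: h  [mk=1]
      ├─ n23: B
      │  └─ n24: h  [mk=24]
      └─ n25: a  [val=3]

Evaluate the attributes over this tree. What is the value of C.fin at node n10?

1. n1.lim = "pm"  ["pm"]
2. n1.sig = true  [true]
3. n2.lim = "pm"  [if D₀.sig then D₀.lim else "w"]
4. n2.sig = true  [D₀.sig == true]
5. n3.wid = 3  [3]
6. n3.ok = 5  [len(D.lim) + 3]
7. n3.pre = 1  [len(D.lim) - 1]
8. n4.val = -3  [terminal]
9. n5.val = 5  [terminal]
10. n3.env = false  [A.ok > 5]
11. n2.key = false  [D.sig and A.env]
12. n6.lim = "zx"  ["zx"]
13. n6.sig = false  [D₁.key == true]
14. n7.wid = false  [terminal]
15. n9.val = 3  [terminal]
16. n8.hot = "vk"  ["vk"]
17. n8.val = 9  [d.val + 6]
18. n10.fin = true  [not D.sig]
19. n10.lab = true  [S.val > 8]
20. n11.val = -5  [terminal]
21. n12.val = -1  [terminal]
22. n10.hot = "wz"  ["wz"]
23. n10.tag = 16  [d₁.val + 17]
24. n6.key = true  [D.sig == false]
25. n1.key = false  [D₀.sig == false]
26. n13.idx = 22  [22]
27. n14.lim = "zy"  ["zy"]
28. n14.sig = true  [B₀.idx > 21]
29. n15.lim = "zyk"  [D₀.lim ++ "k"]
30. n15.sig = false  [D₀.sig == false]
31. n16.val = 0  [terminal]
32. n17.val = -7  [terminal]
33. n15.key = false  [a.val > 0]
34. n18.val = -4  [terminal]
35. n14.key = false  [D₀.sig == false]
36. n19.idx = 29  [B₀.idx + 7]
37. n20.wid = 23  [23]
38. n20.ok = 24  [24]
39. n20.pre = -8  [-8]
40. n21.val = 24  [terminal]
41. n22.mk = 1  [terminal]
42. n20.env = false  [h.mk == A.ok]
43. n23.idx = 5  [5]
44. n24.mk = 24  [terminal]
45. n23.depth = 15  [B.idx + 10]
46. n25.val = 3  [terminal]
47. n19.depth = 17  [17]
48. n13.depth = 27  [B₁.depth * 3 - 24]
49. n0.hot = "yv"  ["yv"]
50. n0.val = -6  [B.depth * -2 + 48]

true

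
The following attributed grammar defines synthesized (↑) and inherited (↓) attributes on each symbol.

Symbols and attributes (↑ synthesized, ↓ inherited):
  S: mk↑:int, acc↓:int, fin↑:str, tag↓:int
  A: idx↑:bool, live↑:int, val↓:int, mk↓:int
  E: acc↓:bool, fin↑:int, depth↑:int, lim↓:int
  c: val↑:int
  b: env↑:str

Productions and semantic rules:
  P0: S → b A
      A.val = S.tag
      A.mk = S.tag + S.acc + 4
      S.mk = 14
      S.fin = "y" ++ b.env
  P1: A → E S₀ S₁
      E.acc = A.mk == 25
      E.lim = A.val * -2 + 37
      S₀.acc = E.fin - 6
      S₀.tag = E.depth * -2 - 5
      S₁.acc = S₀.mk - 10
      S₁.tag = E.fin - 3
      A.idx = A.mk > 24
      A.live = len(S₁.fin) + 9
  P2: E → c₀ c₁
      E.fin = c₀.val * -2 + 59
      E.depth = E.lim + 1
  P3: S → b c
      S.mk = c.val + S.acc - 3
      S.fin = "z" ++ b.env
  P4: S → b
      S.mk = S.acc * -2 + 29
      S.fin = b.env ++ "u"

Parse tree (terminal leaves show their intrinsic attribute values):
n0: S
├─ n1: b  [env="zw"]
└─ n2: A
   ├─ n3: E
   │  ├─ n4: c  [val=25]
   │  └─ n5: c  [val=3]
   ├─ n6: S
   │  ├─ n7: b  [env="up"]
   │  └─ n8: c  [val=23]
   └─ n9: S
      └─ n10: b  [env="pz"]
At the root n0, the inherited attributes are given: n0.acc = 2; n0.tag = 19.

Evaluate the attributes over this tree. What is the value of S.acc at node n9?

13

1. n0.acc = 2  [given at root]
2. n0.tag = 19  [given at root]
3. n1.env = "zw"  [terminal]
4. n2.val = 19  [S.tag]
5. n2.mk = 25  [S.tag + S.acc + 4]
6. n3.acc = true  [A.mk == 25]
7. n3.lim = -1  [A.val * -2 + 37]
8. n4.val = 25  [terminal]
9. n5.val = 3  [terminal]
10. n3.fin = 9  [c₀.val * -2 + 59]
11. n3.depth = 0  [E.lim + 1]
12. n6.acc = 3  [E.fin - 6]
13. n6.tag = -5  [E.depth * -2 - 5]
14. n7.env = "up"  [terminal]
15. n8.val = 23  [terminal]
16. n6.mk = 23  [c.val + S.acc - 3]
17. n6.fin = "zup"  ["z" ++ b.env]
18. n9.acc = 13  [S₀.mk - 10]
19. n9.tag = 6  [E.fin - 3]
20. n10.env = "pz"  [terminal]
21. n9.mk = 3  [S.acc * -2 + 29]
22. n9.fin = "pzu"  [b.env ++ "u"]
23. n2.idx = true  [A.mk > 24]
24. n2.live = 12  [len(S₁.fin) + 9]
25. n0.mk = 14  [14]
26. n0.fin = "yzw"  ["y" ++ b.env]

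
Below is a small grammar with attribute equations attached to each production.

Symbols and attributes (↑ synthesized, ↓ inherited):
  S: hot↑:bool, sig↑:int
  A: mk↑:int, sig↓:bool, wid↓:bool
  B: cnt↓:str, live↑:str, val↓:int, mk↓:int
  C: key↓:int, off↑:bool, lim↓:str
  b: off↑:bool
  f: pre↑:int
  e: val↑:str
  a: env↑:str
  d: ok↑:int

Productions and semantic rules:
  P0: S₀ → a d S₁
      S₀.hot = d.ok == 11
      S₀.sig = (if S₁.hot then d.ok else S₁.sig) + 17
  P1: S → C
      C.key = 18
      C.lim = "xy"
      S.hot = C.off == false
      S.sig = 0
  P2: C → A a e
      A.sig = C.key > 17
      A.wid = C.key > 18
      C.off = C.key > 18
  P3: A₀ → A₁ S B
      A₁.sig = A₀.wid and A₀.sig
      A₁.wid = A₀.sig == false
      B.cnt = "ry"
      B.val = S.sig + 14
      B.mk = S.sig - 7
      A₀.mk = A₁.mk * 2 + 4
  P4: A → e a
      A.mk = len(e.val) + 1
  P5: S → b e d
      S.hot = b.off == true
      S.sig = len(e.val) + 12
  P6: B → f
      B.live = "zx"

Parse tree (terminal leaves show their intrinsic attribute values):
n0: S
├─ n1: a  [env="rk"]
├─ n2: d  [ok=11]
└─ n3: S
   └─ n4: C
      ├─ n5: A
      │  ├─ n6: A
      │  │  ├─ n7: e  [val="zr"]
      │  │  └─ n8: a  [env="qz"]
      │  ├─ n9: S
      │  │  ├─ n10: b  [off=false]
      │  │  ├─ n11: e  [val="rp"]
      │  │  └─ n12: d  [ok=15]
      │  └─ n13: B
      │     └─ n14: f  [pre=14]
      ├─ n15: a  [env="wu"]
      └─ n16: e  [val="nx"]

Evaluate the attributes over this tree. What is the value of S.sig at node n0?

28

1. n1.env = "rk"  [terminal]
2. n2.ok = 11  [terminal]
3. n4.key = 18  [18]
4. n4.lim = "xy"  ["xy"]
5. n5.sig = true  [C.key > 17]
6. n5.wid = false  [C.key > 18]
7. n6.sig = false  [A₀.wid and A₀.sig]
8. n6.wid = false  [A₀.sig == false]
9. n7.val = "zr"  [terminal]
10. n8.env = "qz"  [terminal]
11. n6.mk = 3  [len(e.val) + 1]
12. n10.off = false  [terminal]
13. n11.val = "rp"  [terminal]
14. n12.ok = 15  [terminal]
15. n9.hot = false  [b.off == true]
16. n9.sig = 14  [len(e.val) + 12]
17. n13.cnt = "ry"  ["ry"]
18. n13.val = 28  [S.sig + 14]
19. n13.mk = 7  [S.sig - 7]
20. n14.pre = 14  [terminal]
21. n13.live = "zx"  ["zx"]
22. n5.mk = 10  [A₁.mk * 2 + 4]
23. n15.env = "wu"  [terminal]
24. n16.val = "nx"  [terminal]
25. n4.off = false  [C.key > 18]
26. n3.hot = true  [C.off == false]
27. n3.sig = 0  [0]
28. n0.hot = true  [d.ok == 11]
29. n0.sig = 28  [(if S₁.hot then d.ok else S₁.sig) + 17]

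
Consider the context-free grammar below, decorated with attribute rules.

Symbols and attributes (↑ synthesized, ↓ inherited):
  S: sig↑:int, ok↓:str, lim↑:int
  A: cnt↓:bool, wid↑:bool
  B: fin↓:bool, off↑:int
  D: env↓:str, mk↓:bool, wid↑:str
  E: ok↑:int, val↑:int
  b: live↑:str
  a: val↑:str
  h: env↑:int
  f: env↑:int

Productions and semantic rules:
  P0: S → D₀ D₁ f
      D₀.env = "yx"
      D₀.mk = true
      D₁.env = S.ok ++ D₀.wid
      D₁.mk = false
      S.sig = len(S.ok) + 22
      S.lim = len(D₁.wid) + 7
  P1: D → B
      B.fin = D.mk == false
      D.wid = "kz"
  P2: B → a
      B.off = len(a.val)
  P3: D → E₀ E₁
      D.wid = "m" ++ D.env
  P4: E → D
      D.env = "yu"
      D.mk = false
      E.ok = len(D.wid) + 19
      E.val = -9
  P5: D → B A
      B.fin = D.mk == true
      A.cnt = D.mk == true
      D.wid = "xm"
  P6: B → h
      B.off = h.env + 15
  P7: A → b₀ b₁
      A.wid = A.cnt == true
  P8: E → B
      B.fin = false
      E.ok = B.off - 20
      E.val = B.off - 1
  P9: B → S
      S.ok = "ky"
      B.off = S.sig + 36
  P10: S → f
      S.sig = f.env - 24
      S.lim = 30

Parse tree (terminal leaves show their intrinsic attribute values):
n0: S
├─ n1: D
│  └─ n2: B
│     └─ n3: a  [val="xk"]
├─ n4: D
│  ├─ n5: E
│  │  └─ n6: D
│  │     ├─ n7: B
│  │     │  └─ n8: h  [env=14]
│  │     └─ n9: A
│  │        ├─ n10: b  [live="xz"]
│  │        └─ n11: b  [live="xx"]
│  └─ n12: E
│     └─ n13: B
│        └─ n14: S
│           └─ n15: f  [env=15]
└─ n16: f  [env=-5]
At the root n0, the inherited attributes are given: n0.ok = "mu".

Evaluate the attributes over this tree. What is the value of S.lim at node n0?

1. n0.ok = "mu"  [given at root]
2. n1.env = "yx"  ["yx"]
3. n1.mk = true  [true]
4. n2.fin = false  [D.mk == false]
5. n3.val = "xk"  [terminal]
6. n2.off = 2  [len(a.val)]
7. n1.wid = "kz"  ["kz"]
8. n4.env = "mukz"  [S.ok ++ D₀.wid]
9. n4.mk = false  [false]
10. n6.env = "yu"  ["yu"]
11. n6.mk = false  [false]
12. n7.fin = false  [D.mk == true]
13. n8.env = 14  [terminal]
14. n7.off = 29  [h.env + 15]
15. n9.cnt = false  [D.mk == true]
16. n10.live = "xz"  [terminal]
17. n11.live = "xx"  [terminal]
18. n9.wid = false  [A.cnt == true]
19. n6.wid = "xm"  ["xm"]
20. n5.ok = 21  [len(D.wid) + 19]
21. n5.val = -9  [-9]
22. n13.fin = false  [false]
23. n14.ok = "ky"  ["ky"]
24. n15.env = 15  [terminal]
25. n14.sig = -9  [f.env - 24]
26. n14.lim = 30  [30]
27. n13.off = 27  [S.sig + 36]
28. n12.ok = 7  [B.off - 20]
29. n12.val = 26  [B.off - 1]
30. n4.wid = "mmukz"  ["m" ++ D.env]
31. n16.env = -5  [terminal]
32. n0.sig = 24  [len(S.ok) + 22]
33. n0.lim = 12  [len(D₁.wid) + 7]

12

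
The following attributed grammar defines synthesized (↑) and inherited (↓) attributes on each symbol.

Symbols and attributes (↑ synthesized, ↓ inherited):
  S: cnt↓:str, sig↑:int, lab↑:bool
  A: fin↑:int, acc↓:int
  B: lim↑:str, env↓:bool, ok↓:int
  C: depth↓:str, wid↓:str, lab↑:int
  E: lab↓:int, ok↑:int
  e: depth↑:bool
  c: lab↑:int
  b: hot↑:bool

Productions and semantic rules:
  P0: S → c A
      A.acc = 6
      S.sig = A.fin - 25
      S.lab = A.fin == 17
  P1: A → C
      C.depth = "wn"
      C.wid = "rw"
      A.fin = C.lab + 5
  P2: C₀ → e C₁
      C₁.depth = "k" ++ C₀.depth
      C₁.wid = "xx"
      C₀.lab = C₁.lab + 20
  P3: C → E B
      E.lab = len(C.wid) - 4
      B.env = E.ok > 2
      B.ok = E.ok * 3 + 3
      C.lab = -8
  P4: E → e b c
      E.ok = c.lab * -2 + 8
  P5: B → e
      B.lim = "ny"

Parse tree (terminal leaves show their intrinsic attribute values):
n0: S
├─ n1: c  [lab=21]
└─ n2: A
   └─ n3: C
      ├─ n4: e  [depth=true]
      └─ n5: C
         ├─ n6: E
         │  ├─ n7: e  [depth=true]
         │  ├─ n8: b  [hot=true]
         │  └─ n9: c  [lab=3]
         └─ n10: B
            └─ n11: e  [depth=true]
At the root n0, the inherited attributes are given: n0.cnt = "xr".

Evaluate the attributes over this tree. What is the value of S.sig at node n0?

-8

1. n0.cnt = "xr"  [given at root]
2. n1.lab = 21  [terminal]
3. n2.acc = 6  [6]
4. n3.depth = "wn"  ["wn"]
5. n3.wid = "rw"  ["rw"]
6. n4.depth = true  [terminal]
7. n5.depth = "kwn"  ["k" ++ C₀.depth]
8. n5.wid = "xx"  ["xx"]
9. n6.lab = -2  [len(C.wid) - 4]
10. n7.depth = true  [terminal]
11. n8.hot = true  [terminal]
12. n9.lab = 3  [terminal]
13. n6.ok = 2  [c.lab * -2 + 8]
14. n10.env = false  [E.ok > 2]
15. n10.ok = 9  [E.ok * 3 + 3]
16. n11.depth = true  [terminal]
17. n10.lim = "ny"  ["ny"]
18. n5.lab = -8  [-8]
19. n3.lab = 12  [C₁.lab + 20]
20. n2.fin = 17  [C.lab + 5]
21. n0.sig = -8  [A.fin - 25]
22. n0.lab = true  [A.fin == 17]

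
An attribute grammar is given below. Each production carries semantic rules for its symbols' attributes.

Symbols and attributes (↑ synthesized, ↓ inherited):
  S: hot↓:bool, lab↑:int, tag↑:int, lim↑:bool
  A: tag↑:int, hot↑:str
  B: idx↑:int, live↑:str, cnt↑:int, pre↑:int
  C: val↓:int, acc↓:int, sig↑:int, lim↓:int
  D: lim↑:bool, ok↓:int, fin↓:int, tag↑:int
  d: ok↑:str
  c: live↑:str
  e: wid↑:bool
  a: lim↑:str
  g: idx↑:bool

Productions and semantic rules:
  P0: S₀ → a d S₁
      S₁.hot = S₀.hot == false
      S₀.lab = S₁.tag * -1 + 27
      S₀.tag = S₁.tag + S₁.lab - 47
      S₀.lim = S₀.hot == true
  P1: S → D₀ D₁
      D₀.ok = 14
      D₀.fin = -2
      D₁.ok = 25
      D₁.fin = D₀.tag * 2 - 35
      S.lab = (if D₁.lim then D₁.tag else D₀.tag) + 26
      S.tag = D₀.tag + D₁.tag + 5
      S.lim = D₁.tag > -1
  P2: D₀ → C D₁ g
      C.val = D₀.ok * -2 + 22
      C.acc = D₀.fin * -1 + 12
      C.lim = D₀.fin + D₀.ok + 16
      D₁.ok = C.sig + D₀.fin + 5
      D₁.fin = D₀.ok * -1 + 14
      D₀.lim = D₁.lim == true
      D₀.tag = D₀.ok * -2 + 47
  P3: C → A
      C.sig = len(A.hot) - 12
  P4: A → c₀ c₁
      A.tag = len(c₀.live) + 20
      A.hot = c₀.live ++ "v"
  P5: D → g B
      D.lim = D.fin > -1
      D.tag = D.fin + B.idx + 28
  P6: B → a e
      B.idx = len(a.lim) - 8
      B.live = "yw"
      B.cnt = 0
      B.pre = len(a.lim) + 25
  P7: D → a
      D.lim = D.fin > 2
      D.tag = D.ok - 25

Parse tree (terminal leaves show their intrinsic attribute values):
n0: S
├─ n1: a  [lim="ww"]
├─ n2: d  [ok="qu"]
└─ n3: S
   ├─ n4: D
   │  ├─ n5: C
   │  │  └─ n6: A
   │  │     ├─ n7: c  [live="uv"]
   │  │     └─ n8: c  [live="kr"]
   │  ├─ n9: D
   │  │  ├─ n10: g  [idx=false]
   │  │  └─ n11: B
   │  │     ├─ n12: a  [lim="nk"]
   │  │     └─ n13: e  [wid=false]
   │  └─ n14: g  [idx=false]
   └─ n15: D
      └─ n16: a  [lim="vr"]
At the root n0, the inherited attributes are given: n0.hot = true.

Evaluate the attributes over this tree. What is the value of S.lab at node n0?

3

1. n0.hot = true  [given at root]
2. n1.lim = "ww"  [terminal]
3. n2.ok = "qu"  [terminal]
4. n3.hot = false  [S₀.hot == false]
5. n4.ok = 14  [14]
6. n4.fin = -2  [-2]
7. n5.val = -6  [D₀.ok * -2 + 22]
8. n5.acc = 14  [D₀.fin * -1 + 12]
9. n5.lim = 28  [D₀.fin + D₀.ok + 16]
10. n7.live = "uv"  [terminal]
11. n8.live = "kr"  [terminal]
12. n6.tag = 22  [len(c₀.live) + 20]
13. n6.hot = "uvv"  [c₀.live ++ "v"]
14. n5.sig = -9  [len(A.hot) - 12]
15. n9.ok = -6  [C.sig + D₀.fin + 5]
16. n9.fin = 0  [D₀.ok * -1 + 14]
17. n10.idx = false  [terminal]
18. n12.lim = "nk"  [terminal]
19. n13.wid = false  [terminal]
20. n11.idx = -6  [len(a.lim) - 8]
21. n11.live = "yw"  ["yw"]
22. n11.cnt = 0  [0]
23. n11.pre = 27  [len(a.lim) + 25]
24. n9.lim = true  [D.fin > -1]
25. n9.tag = 22  [D.fin + B.idx + 28]
26. n14.idx = false  [terminal]
27. n4.lim = true  [D₁.lim == true]
28. n4.tag = 19  [D₀.ok * -2 + 47]
29. n15.ok = 25  [25]
30. n15.fin = 3  [D₀.tag * 2 - 35]
31. n16.lim = "vr"  [terminal]
32. n15.lim = true  [D.fin > 2]
33. n15.tag = 0  [D.ok - 25]
34. n3.lab = 26  [(if D₁.lim then D₁.tag else D₀.tag) + 26]
35. n3.tag = 24  [D₀.tag + D₁.tag + 5]
36. n3.lim = true  [D₁.tag > -1]
37. n0.lab = 3  [S₁.tag * -1 + 27]
38. n0.tag = 3  [S₁.tag + S₁.lab - 47]
39. n0.lim = true  [S₀.hot == true]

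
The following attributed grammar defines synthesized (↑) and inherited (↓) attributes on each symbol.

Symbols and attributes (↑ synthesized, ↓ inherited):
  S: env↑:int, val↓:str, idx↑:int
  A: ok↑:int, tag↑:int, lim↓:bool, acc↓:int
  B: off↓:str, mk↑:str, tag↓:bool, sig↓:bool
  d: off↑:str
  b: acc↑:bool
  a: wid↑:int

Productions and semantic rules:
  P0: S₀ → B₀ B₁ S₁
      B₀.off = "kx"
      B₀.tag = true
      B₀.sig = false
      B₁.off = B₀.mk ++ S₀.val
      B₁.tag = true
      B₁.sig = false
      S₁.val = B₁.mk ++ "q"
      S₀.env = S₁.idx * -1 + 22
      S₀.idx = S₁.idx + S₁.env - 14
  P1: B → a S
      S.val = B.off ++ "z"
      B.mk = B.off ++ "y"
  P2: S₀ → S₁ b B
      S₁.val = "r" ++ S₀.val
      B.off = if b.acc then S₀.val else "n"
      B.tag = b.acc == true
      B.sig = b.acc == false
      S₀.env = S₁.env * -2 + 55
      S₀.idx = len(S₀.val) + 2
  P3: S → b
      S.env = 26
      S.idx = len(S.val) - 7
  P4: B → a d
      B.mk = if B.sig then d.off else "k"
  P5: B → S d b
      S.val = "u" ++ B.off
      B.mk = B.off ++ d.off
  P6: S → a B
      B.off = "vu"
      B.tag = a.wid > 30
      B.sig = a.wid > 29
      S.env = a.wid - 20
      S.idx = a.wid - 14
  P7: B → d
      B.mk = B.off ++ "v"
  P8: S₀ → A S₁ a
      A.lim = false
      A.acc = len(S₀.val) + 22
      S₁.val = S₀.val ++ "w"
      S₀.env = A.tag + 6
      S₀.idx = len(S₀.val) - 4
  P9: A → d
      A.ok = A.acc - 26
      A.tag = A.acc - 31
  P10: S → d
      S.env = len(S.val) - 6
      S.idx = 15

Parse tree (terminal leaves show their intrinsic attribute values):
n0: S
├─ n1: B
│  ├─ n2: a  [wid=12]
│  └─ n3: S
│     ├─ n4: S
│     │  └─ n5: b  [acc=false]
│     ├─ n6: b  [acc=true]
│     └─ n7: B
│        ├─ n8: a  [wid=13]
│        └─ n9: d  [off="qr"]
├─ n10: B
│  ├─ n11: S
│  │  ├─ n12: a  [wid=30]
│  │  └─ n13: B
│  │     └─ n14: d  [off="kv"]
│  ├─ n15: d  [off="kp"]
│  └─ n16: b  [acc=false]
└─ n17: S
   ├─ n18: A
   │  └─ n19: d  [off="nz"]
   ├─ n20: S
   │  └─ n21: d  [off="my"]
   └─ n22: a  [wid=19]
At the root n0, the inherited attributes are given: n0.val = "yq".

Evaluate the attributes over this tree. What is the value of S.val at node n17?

"kxyyqkpq"

1. n0.val = "yq"  [given at root]
2. n1.off = "kx"  ["kx"]
3. n1.tag = true  [true]
4. n1.sig = false  [false]
5. n2.wid = 12  [terminal]
6. n3.val = "kxz"  [B.off ++ "z"]
7. n4.val = "rkxz"  ["r" ++ S₀.val]
8. n5.acc = false  [terminal]
9. n4.env = 26  [26]
10. n4.idx = -3  [len(S.val) - 7]
11. n6.acc = true  [terminal]
12. n7.off = "kxz"  [if b.acc then S₀.val else "n"]
13. n7.tag = true  [b.acc == true]
14. n7.sig = false  [b.acc == false]
15. n8.wid = 13  [terminal]
16. n9.off = "qr"  [terminal]
17. n7.mk = "k"  [if B.sig then d.off else "k"]
18. n3.env = 3  [S₁.env * -2 + 55]
19. n3.idx = 5  [len(S₀.val) + 2]
20. n1.mk = "kxy"  [B.off ++ "y"]
21. n10.off = "kxyyq"  [B₀.mk ++ S₀.val]
22. n10.tag = true  [true]
23. n10.sig = false  [false]
24. n11.val = "ukxyyq"  ["u" ++ B.off]
25. n12.wid = 30  [terminal]
26. n13.off = "vu"  ["vu"]
27. n13.tag = false  [a.wid > 30]
28. n13.sig = true  [a.wid > 29]
29. n14.off = "kv"  [terminal]
30. n13.mk = "vuv"  [B.off ++ "v"]
31. n11.env = 10  [a.wid - 20]
32. n11.idx = 16  [a.wid - 14]
33. n15.off = "kp"  [terminal]
34. n16.acc = false  [terminal]
35. n10.mk = "kxyyqkp"  [B.off ++ d.off]
36. n17.val = "kxyyqkpq"  [B₁.mk ++ "q"]
37. n18.lim = false  [false]
38. n18.acc = 30  [len(S₀.val) + 22]
39. n19.off = "nz"  [terminal]
40. n18.ok = 4  [A.acc - 26]
41. n18.tag = -1  [A.acc - 31]
42. n20.val = "kxyyqkpqw"  [S₀.val ++ "w"]
43. n21.off = "my"  [terminal]
44. n20.env = 3  [len(S.val) - 6]
45. n20.idx = 15  [15]
46. n22.wid = 19  [terminal]
47. n17.env = 5  [A.tag + 6]
48. n17.idx = 4  [len(S₀.val) - 4]
49. n0.env = 18  [S₁.idx * -1 + 22]
50. n0.idx = -5  [S₁.idx + S₁.env - 14]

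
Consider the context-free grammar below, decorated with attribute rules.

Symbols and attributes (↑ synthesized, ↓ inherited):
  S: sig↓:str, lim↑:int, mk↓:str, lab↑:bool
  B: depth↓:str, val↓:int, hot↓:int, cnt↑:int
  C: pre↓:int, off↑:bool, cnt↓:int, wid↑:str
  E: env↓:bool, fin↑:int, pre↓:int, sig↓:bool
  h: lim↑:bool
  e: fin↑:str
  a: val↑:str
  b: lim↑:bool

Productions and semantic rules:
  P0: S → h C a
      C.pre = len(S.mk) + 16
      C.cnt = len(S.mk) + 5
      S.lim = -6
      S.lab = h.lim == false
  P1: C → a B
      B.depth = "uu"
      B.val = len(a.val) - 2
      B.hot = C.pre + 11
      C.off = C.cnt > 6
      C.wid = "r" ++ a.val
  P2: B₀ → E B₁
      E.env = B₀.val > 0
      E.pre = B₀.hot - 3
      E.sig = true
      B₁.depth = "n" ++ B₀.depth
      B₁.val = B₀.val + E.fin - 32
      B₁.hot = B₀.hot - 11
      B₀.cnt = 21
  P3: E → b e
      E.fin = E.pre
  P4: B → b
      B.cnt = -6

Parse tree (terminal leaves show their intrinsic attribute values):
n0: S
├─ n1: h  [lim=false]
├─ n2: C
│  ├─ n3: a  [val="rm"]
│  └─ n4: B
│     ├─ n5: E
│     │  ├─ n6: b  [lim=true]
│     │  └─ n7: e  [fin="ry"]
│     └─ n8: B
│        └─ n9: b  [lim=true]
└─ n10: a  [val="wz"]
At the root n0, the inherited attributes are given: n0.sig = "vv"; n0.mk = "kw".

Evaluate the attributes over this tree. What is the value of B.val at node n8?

1. n0.sig = "vv"  [given at root]
2. n0.mk = "kw"  [given at root]
3. n1.lim = false  [terminal]
4. n2.pre = 18  [len(S.mk) + 16]
5. n2.cnt = 7  [len(S.mk) + 5]
6. n3.val = "rm"  [terminal]
7. n4.depth = "uu"  ["uu"]
8. n4.val = 0  [len(a.val) - 2]
9. n4.hot = 29  [C.pre + 11]
10. n5.env = false  [B₀.val > 0]
11. n5.pre = 26  [B₀.hot - 3]
12. n5.sig = true  [true]
13. n6.lim = true  [terminal]
14. n7.fin = "ry"  [terminal]
15. n5.fin = 26  [E.pre]
16. n8.depth = "nuu"  ["n" ++ B₀.depth]
17. n8.val = -6  [B₀.val + E.fin - 32]
18. n8.hot = 18  [B₀.hot - 11]
19. n9.lim = true  [terminal]
20. n8.cnt = -6  [-6]
21. n4.cnt = 21  [21]
22. n2.off = true  [C.cnt > 6]
23. n2.wid = "rrm"  ["r" ++ a.val]
24. n10.val = "wz"  [terminal]
25. n0.lim = -6  [-6]
26. n0.lab = true  [h.lim == false]

-6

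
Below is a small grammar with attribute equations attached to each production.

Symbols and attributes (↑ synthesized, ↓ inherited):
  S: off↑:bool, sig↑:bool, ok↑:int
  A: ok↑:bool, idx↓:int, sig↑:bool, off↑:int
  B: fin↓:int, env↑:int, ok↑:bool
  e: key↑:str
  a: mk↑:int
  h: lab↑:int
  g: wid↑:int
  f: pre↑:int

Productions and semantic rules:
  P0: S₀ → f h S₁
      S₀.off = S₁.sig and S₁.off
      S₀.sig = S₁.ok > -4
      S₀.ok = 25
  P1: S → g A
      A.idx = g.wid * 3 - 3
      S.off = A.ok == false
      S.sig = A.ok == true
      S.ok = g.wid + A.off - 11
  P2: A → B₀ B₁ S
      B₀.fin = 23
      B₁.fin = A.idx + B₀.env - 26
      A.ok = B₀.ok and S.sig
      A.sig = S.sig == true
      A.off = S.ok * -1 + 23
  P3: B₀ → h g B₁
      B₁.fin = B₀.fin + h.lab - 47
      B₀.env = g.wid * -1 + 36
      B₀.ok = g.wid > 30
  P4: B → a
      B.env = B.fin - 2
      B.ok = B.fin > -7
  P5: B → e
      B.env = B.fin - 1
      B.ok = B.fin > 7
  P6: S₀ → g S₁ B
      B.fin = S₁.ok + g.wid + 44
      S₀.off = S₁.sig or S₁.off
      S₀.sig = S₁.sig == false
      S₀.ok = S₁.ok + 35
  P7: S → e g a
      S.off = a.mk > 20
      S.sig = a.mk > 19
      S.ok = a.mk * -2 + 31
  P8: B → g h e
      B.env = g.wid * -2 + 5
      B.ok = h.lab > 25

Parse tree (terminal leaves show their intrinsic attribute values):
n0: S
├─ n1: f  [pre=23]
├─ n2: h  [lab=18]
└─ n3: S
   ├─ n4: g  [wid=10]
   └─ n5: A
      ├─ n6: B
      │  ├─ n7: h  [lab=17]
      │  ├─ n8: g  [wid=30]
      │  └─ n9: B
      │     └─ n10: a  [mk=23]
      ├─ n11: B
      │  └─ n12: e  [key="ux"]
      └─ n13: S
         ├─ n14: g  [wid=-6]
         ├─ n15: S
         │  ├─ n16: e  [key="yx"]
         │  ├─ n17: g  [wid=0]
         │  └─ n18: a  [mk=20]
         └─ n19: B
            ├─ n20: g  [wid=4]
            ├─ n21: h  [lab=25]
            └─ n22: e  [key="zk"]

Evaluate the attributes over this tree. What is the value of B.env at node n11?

6

1. n1.pre = 23  [terminal]
2. n2.lab = 18  [terminal]
3. n4.wid = 10  [terminal]
4. n5.idx = 27  [g.wid * 3 - 3]
5. n6.fin = 23  [23]
6. n7.lab = 17  [terminal]
7. n8.wid = 30  [terminal]
8. n9.fin = -7  [B₀.fin + h.lab - 47]
9. n10.mk = 23  [terminal]
10. n9.env = -9  [B.fin - 2]
11. n9.ok = false  [B.fin > -7]
12. n6.env = 6  [g.wid * -1 + 36]
13. n6.ok = false  [g.wid > 30]
14. n11.fin = 7  [A.idx + B₀.env - 26]
15. n12.key = "ux"  [terminal]
16. n11.env = 6  [B.fin - 1]
17. n11.ok = false  [B.fin > 7]
18. n14.wid = -6  [terminal]
19. n16.key = "yx"  [terminal]
20. n17.wid = 0  [terminal]
21. n18.mk = 20  [terminal]
22. n15.off = false  [a.mk > 20]
23. n15.sig = true  [a.mk > 19]
24. n15.ok = -9  [a.mk * -2 + 31]
25. n19.fin = 29  [S₁.ok + g.wid + 44]
26. n20.wid = 4  [terminal]
27. n21.lab = 25  [terminal]
28. n22.key = "zk"  [terminal]
29. n19.env = -3  [g.wid * -2 + 5]
30. n19.ok = false  [h.lab > 25]
31. n13.off = true  [S₁.sig or S₁.off]
32. n13.sig = false  [S₁.sig == false]
33. n13.ok = 26  [S₁.ok + 35]
34. n5.ok = false  [B₀.ok and S.sig]
35. n5.sig = false  [S.sig == true]
36. n5.off = -3  [S.ok * -1 + 23]
37. n3.off = true  [A.ok == false]
38. n3.sig = false  [A.ok == true]
39. n3.ok = -4  [g.wid + A.off - 11]
40. n0.off = false  [S₁.sig and S₁.off]
41. n0.sig = false  [S₁.ok > -4]
42. n0.ok = 25  [25]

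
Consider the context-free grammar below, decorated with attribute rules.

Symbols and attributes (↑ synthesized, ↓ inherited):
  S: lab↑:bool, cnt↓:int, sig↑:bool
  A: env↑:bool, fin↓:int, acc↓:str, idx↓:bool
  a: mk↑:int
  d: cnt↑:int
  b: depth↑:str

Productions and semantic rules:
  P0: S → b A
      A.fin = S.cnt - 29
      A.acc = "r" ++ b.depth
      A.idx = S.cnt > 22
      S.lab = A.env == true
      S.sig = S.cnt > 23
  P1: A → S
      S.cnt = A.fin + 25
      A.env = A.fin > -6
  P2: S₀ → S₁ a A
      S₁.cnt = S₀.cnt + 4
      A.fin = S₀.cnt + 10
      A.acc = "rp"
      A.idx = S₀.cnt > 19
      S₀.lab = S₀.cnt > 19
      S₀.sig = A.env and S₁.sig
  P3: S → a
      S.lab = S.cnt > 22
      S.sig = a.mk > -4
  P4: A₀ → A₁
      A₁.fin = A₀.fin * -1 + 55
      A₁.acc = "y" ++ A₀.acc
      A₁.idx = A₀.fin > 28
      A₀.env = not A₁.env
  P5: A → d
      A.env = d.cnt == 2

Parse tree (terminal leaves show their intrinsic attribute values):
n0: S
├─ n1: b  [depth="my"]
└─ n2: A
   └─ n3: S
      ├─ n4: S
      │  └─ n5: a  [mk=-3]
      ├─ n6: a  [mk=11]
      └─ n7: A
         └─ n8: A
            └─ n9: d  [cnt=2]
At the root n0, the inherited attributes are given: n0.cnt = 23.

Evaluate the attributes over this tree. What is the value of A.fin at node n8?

1. n0.cnt = 23  [given at root]
2. n1.depth = "my"  [terminal]
3. n2.fin = -6  [S.cnt - 29]
4. n2.acc = "rmy"  ["r" ++ b.depth]
5. n2.idx = true  [S.cnt > 22]
6. n3.cnt = 19  [A.fin + 25]
7. n4.cnt = 23  [S₀.cnt + 4]
8. n5.mk = -3  [terminal]
9. n4.lab = true  [S.cnt > 22]
10. n4.sig = true  [a.mk > -4]
11. n6.mk = 11  [terminal]
12. n7.fin = 29  [S₀.cnt + 10]
13. n7.acc = "rp"  ["rp"]
14. n7.idx = false  [S₀.cnt > 19]
15. n8.fin = 26  [A₀.fin * -1 + 55]
16. n8.acc = "yrp"  ["y" ++ A₀.acc]
17. n8.idx = true  [A₀.fin > 28]
18. n9.cnt = 2  [terminal]
19. n8.env = true  [d.cnt == 2]
20. n7.env = false  [not A₁.env]
21. n3.lab = false  [S₀.cnt > 19]
22. n3.sig = false  [A.env and S₁.sig]
23. n2.env = false  [A.fin > -6]
24. n0.lab = false  [A.env == true]
25. n0.sig = false  [S.cnt > 23]

26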